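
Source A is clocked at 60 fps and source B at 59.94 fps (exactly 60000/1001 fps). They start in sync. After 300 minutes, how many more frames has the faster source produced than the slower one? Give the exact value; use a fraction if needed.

1080000/1001 frames

300 min = 18000 s.
A emits 60 × 18000 = 1080000 frames; B emits 60000/1001 × 18000 = 1080000000/1001.
Difference = 1080000/1001 frames (≈ 1078.9211); B is behind A.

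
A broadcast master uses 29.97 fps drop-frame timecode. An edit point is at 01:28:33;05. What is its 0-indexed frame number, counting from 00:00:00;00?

Complete 10-minute blocks: 8, each 17982 frames → 143856.
Remaining 8 whole minutes in the current block: 1800 + 7 × 1798 = 14386 frames.
Within the current minute: 33 × 30 + 5 − 2 = 993 (labels ;00/;01 skipped at this minute). Total = 143856 + 14386 + 993 = 159235.

159235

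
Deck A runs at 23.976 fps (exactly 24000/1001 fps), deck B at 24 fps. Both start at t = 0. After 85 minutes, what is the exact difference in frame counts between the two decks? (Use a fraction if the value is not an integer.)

85 min = 5100 s.
A emits 24000/1001 × 5100 = 122400000/1001 frames; B emits 24 × 5100 = 122400.
Difference = 122400/1001 frames (≈ 122.2777); B is ahead of A.

122400/1001 frames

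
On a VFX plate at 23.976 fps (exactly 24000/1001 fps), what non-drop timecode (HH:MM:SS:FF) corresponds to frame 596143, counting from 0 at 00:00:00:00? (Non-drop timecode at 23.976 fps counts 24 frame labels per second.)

06:53:59:07

596143 ÷ 24 = 24839 full seconds, remainder 7 frames.
24839 s = 6 h 53 min 59 s.
Timecode: 06:53:59:07.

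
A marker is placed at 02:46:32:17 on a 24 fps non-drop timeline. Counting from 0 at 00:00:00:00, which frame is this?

frame 239825

Total seconds to the label: (2 × 3600 + 46 × 60 + 32) = 9992.
Frame index = 9992 × 24 + 17 = 239825.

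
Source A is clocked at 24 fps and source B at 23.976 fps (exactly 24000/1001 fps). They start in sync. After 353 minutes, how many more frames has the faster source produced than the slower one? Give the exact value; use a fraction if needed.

353 min = 21180 s.
A emits 24 × 21180 = 508320 frames; B emits 24000/1001 × 21180 = 508320000/1001.
Difference = 508320/1001 frames (≈ 507.8122); B is behind A.

508320/1001 frames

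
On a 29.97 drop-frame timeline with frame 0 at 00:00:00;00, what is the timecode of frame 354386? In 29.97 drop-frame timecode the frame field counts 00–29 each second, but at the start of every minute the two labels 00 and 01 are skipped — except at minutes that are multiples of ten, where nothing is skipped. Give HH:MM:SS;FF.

03:17:04;22

Each 10-minute DF block holds 10 × 60 × 30 − 9 × 2 = 17982 frames. 354386 ÷ 17982 → 19 full blocks, remainder 12728.
Within the partial block the first minute is 1800 frames and each further minute 1798, so 7 further minute boundaries passed. Total skipped labels = 18 × 19 + 2 × 7 = 356.
Non-drop label index = 354386 + 356 = 354742; at 30 labels/s that is 03:17:04:22, i.e. DF 03:17:04;22.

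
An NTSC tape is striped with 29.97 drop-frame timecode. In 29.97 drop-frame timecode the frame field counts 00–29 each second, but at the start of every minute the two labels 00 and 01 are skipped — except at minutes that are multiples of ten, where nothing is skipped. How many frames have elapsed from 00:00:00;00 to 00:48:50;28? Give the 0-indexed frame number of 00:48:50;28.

As if non-drop at 30 labels/s: (0 × 3600 + 48 × 60 + 50) × 30 + 28 = 87928.
Minute boundaries passed: 48; those not divisible by 10: 48 − 4 = 44; dropped labels = 2 × 44 = 88.
Actual frame index = 87928 − 88 = 87840.

87840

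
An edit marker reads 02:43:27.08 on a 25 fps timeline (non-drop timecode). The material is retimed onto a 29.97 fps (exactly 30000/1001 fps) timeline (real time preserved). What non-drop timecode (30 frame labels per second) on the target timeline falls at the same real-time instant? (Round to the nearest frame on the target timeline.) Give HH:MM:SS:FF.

Source frame index: (2×3600 + 43×60 + 27) × 25 + 8 = 245183.
Real time: 245183 / (25) = 245183/25 s.
Target frame: (245183/25) × (30000/1001) = 294219600/1001 ≈ 293925.674 → 293926.
At 30 labels/s: frame 293926 → 02:43:17:16.

02:43:17:16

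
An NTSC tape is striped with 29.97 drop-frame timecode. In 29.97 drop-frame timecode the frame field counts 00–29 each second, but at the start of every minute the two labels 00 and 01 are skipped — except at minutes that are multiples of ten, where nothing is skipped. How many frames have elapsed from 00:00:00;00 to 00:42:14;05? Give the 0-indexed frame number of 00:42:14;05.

Complete 10-minute blocks: 4, each 17982 frames → 71928.
Remaining 2 whole minutes in the current block: 1800 + 1 × 1798 = 3598 frames.
Within the current minute: 14 × 30 + 5 − 2 = 423 (labels ;00/;01 skipped at this minute). Total = 71928 + 3598 + 423 = 75949.

75949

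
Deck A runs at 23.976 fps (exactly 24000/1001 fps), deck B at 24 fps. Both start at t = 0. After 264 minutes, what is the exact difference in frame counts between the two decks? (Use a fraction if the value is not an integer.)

264 min = 15840 s.
A emits 24000/1001 × 15840 = 34560000/91 frames; B emits 24 × 15840 = 380160.
Difference = 34560/91 frames (≈ 379.7802); B is ahead of A.

34560/91 frames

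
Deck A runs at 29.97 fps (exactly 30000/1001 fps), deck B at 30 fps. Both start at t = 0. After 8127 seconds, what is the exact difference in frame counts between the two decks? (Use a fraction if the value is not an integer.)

A emits 30000/1001 × 8127 = 34830000/143 frames; B emits 30 × 8127 = 243810.
Difference = 34830/143 frames (≈ 243.5664); B is ahead of A.

34830/143 frames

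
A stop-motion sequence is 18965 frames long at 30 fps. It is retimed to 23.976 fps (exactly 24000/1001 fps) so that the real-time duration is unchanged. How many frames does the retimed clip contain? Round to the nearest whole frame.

Frames at target rate = 18965 × (24000/1001) / (30) = 15172000/1001 ≈ 15156.843.
Nearest whole frame: 15157.

15157 frames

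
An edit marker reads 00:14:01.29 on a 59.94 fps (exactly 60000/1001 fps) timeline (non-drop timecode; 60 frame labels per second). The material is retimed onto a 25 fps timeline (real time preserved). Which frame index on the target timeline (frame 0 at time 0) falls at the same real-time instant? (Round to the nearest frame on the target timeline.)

frame 21058

Source frame index: (0×3600 + 14×60 + 1) × 60 + 29 = 50489.
Real time: 50489 / (60000/1001) = 50539489/60000 s.
Target frame: (50539489/60000) × (25) = 50539489/2400 ≈ 21058.120 → 21058.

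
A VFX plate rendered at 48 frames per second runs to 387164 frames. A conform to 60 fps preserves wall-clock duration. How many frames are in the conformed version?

483955 frames

Target frames = source frames × (target rate / source rate) = 387164 × (60)/(48) = 387164 × 5/4 = 483955.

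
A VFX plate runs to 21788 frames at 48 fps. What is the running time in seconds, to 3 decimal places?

Running time = 21788 × 1/48 = 5447/12 s ≈ 453.917 s.

453.917 seconds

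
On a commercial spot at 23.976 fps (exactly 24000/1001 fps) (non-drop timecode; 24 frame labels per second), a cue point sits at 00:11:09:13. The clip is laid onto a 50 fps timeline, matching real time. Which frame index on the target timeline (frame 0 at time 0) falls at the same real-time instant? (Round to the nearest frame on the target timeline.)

frame 33511

Source frame index: (0×3600 + 11×60 + 9) × 24 + 13 = 16069.
Real time: 16069 / (24000/1001) = 16085069/24000 s.
Target frame: (16085069/24000) × (50) = 16085069/480 ≈ 33510.560 → 33511.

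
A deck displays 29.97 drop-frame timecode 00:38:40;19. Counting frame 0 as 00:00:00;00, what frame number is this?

Complete 10-minute blocks: 3, each 17982 frames → 53946.
Remaining 8 whole minutes in the current block: 1800 + 7 × 1798 = 14386 frames.
Within the current minute: 40 × 30 + 19 − 2 = 1217 (labels ;00/;01 skipped at this minute). Total = 53946 + 14386 + 1217 = 69549.

69549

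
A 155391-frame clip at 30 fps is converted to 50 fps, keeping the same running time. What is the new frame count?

258985 frames

Target frames = source frames × (target rate / source rate) = 155391 × (50)/(30) = 155391 × 5/3 = 258985.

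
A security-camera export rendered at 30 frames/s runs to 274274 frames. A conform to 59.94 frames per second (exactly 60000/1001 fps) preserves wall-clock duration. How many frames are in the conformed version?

Target frames = source frames × (target rate / source rate) = 274274 × (60000/1001)/(30) = 274274 × 2000/1001 = 548000.

548000 frames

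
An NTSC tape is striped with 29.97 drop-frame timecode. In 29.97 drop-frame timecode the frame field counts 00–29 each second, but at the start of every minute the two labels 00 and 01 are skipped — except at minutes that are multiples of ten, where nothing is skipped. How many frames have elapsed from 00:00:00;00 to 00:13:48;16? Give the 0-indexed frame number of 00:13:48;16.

24832

Complete 10-minute blocks: 1, each 17982 frames → 17982.
Remaining 3 whole minutes in the current block: 1800 + 2 × 1798 = 5396 frames.
Within the current minute: 48 × 30 + 16 − 2 = 1454 (labels ;00/;01 skipped at this minute). Total = 17982 + 5396 + 1454 = 24832.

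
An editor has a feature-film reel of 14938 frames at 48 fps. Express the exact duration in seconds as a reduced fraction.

7469/24 seconds

Running time = 14938 ÷ (48) = 14938 × 1/48 = 7469/24 s.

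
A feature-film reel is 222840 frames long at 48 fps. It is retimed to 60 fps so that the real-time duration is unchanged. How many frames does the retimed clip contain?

278550 frames

Target frames = source frames × (target rate / source rate) = 222840 × (60)/(48) = 222840 × 5/4 = 278550.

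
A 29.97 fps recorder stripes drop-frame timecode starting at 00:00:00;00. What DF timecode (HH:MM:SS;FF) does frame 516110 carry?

Ten DF minutes hold 17982 frames, so frame 516110 lies in block 28 (frames 503496–521477) with 12614 frames into that block.
The block's first minute is 1800 frames and the rest 1798 each; 12614 frames reaches minute 7, so 28 × 18 + 7 × 2 = 518 labels have been skipped so far.
Adding those back, label number 516110 + 518 = 516628 at 30 labels/s is 17220 s + 28 f = 4 h 47 min 0 s frame 28, i.e. 04:47:00;28.

04:47:00;28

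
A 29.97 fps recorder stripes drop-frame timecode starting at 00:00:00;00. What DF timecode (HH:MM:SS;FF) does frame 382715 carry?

03:32:49;27

Ten DF minutes hold 17982 frames, so frame 382715 lies in block 21 (frames 377622–395603) with 5093 frames into that block.
The block's first minute is 1800 frames and the rest 1798 each; 5093 frames reaches minute 2, so 21 × 18 + 2 × 2 = 382 labels have been skipped so far.
Adding those back, label number 382715 + 382 = 383097 at 30 labels/s is 12769 s + 27 f = 3 h 32 min 49 s frame 27, i.e. 03:32:49;27.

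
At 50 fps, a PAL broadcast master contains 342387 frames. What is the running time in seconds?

6847.74 seconds

Running time = 342387 / (50) = 6847.74 s.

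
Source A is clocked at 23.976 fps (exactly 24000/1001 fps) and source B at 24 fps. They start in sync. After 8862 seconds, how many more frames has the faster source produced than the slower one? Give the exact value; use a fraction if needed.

A emits 24000/1001 × 8862 = 30384000/143 frames; B emits 24 × 8862 = 212688.
Difference = 30384/143 frames (≈ 212.4755); B is ahead of A.

30384/143 frames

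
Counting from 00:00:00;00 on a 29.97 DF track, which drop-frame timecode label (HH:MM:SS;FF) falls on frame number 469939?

04:21:20;09

Ten DF minutes hold 17982 frames, so frame 469939 lies in block 26 (frames 467532–485513) with 2407 frames into that block.
The block's first minute is 1800 frames and the rest 1798 each; 2407 frames reaches minute 1, so 26 × 18 + 1 × 2 = 470 labels have been skipped so far.
Adding those back, label number 469939 + 470 = 470409 at 30 labels/s is 15680 s + 9 f = 4 h 21 min 20 s frame 9, i.e. 04:21:20;09.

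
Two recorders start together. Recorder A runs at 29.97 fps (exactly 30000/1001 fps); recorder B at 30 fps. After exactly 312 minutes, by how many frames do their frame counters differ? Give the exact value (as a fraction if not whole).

312 min = 18720 s.
A emits 30000/1001 × 18720 = 43200000/77 frames; B emits 30 × 18720 = 561600.
Difference = 43200/77 frames (≈ 561.0390); B is ahead of A.

43200/77 frames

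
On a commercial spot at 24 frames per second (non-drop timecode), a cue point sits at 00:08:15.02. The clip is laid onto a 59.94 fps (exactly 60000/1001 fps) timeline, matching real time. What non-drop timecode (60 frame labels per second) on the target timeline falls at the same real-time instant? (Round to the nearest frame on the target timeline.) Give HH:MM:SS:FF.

Source frame index: (0×3600 + 8×60 + 15) × 24 + 2 = 11882.
Real time: 11882 / (24) = 5941/12 s.
Target frame: (5941/12) × (60000/1001) = 2285000/77 ≈ 29675.325 → 29675.
At 60 labels/s: frame 29675 → 00:08:14:35.

00:08:14:35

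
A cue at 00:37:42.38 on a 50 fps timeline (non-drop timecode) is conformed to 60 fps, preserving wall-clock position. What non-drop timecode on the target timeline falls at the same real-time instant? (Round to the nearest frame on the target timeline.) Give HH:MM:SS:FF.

00:37:42:46

Source frame index: (0×3600 + 37×60 + 42) × 50 + 38 = 113138.
Real time: 113138 / (50) = 56569/25 s.
Target frame: (56569/25) × (60) = 678828/5 ≈ 135765.600 → 135766.
At 60 labels/s: frame 135766 → 00:37:42:46.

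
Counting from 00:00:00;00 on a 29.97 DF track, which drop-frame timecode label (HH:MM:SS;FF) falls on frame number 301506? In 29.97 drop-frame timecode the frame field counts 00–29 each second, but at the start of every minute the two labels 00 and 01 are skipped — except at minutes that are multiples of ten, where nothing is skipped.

Each 10-minute DF block holds 10 × 60 × 30 − 9 × 2 = 17982 frames. 301506 ÷ 17982 → 16 full blocks, remainder 13794.
Within the partial block the first minute is 1800 frames and each further minute 1798, so 7 further minute boundaries passed. Total skipped labels = 18 × 16 + 2 × 7 = 302.
Non-drop label index = 301506 + 302 = 301808; at 30 labels/s that is 02:47:40:08, i.e. DF 02:47:40;08.

02:47:40;08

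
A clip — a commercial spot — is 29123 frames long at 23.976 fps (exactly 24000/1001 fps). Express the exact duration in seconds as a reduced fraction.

Running time = 29123 ÷ (24000/1001) = 29123 × 1001/24000 = 29152123/24000 s.

29152123/24000 seconds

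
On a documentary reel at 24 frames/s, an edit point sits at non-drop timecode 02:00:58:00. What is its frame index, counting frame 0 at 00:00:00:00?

174192

Total seconds to the label: (2 × 3600 + 0 × 60 + 58) = 7258.
Frame index = 7258 × 24 + 0 = 174192.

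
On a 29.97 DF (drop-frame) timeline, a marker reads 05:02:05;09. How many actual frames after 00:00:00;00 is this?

543215

As if non-drop at 30 labels/s: (5 × 3600 + 2 × 60 + 5) × 30 + 9 = 543759.
Minute boundaries passed: 302; those not divisible by 10: 302 − 30 = 272; dropped labels = 2 × 272 = 544.
Actual frame index = 543759 − 544 = 543215.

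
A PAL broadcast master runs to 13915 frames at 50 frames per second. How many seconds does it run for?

Running time = 13915 / (50) = 278.3 s.

278.3 seconds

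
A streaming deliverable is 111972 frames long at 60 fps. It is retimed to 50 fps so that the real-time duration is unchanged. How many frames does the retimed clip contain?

93310 frames

Target frames = source frames × (target rate / source rate) = 111972 × (50)/(60) = 111972 × 5/6 = 93310.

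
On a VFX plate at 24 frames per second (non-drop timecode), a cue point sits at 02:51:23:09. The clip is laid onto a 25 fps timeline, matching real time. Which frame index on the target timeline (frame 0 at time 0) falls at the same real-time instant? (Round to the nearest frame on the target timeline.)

frame 257084

Source frame index: (2×3600 + 51×60 + 23) × 24 + 9 = 246801.
Real time: 246801 / (24) = 82267/8 s.
Target frame: (82267/8) × (25) = 2056675/8 ≈ 257084.375 → 257084.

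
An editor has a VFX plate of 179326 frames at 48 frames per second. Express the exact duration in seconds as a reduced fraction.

89663/24 seconds

Running time = 179326 ÷ (48) = 179326 × 1/48 = 89663/24 s.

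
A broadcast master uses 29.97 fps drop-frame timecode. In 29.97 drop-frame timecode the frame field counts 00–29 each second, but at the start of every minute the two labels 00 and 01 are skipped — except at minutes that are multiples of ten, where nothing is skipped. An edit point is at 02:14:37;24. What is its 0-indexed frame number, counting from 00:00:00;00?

As if non-drop at 30 labels/s: (2 × 3600 + 14 × 60 + 37) × 30 + 24 = 242334.
Minute boundaries passed: 134; those not divisible by 10: 134 − 13 = 121; dropped labels = 2 × 121 = 242.
Actual frame index = 242334 − 242 = 242092.

242092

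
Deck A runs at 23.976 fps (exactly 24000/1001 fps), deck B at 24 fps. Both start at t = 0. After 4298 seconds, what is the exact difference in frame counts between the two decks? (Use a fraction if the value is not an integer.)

14736/143 frames

A emits 24000/1001 × 4298 = 14736000/143 frames; B emits 24 × 4298 = 103152.
Difference = 14736/143 frames (≈ 103.0490); B is ahead of A.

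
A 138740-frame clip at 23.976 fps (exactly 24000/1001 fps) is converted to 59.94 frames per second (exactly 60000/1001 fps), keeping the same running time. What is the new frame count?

Target frames = source frames × (target rate / source rate) = 138740 × (60000/1001)/(24000/1001) = 138740 × 5/2 = 346850.

346850 frames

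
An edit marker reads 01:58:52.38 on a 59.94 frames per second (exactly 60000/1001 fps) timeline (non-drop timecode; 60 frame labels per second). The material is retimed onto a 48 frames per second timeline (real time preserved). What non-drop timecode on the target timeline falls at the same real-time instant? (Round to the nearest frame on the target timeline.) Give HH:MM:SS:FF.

Source frame index: (1×3600 + 58×60 + 52) × 60 + 38 = 427958.
Real time: 427958 / (60000/1001) = 214192979/30000 s.
Target frame: (214192979/30000) × (48) = 214192979/625 ≈ 342708.766 → 342709.
At 48 labels/s: frame 342709 → 01:58:59:37.

01:58:59:37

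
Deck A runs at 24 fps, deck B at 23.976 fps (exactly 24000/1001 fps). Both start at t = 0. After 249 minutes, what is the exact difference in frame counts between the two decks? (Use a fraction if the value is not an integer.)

358560/1001 frames

249 min = 14940 s.
A emits 24 × 14940 = 358560 frames; B emits 24000/1001 × 14940 = 358560000/1001.
Difference = 358560/1001 frames (≈ 358.2018); B is behind A.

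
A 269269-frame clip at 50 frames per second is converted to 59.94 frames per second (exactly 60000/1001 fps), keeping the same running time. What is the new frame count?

Target frames = source frames × (target rate / source rate) = 269269 × (60000/1001)/(50) = 269269 × 1200/1001 = 322800.

322800 frames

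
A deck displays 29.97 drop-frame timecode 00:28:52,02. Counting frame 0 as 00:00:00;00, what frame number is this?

51910

As if non-drop at 30 labels/s: (0 × 3600 + 28 × 60 + 52) × 30 + 2 = 51962.
Minute boundaries passed: 28; those not divisible by 10: 28 − 2 = 26; dropped labels = 2 × 26 = 52.
Actual frame index = 51962 − 52 = 51910.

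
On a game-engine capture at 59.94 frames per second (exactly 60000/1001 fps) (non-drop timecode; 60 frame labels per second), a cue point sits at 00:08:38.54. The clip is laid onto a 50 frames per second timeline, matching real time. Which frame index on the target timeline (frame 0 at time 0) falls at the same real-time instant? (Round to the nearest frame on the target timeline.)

frame 25971

Source frame index: (0×3600 + 8×60 + 38) × 60 + 54 = 31134.
Real time: 31134 / (60000/1001) = 5194189/10000 s.
Target frame: (5194189/10000) × (50) = 5194189/200 ≈ 25970.945 → 25971.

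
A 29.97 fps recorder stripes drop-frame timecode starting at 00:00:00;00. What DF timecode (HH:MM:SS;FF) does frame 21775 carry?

Each 10-minute DF block holds 10 × 60 × 30 − 9 × 2 = 17982 frames. 21775 ÷ 17982 → 1 full block, remainder 3793.
Within the partial block the first minute is 1800 frames and each further minute 1798, so 2 further minute boundaries passed. Total skipped labels = 18 × 1 + 2 × 2 = 22.
Non-drop label index = 21775 + 22 = 21797; at 30 labels/s that is 00:12:06:17, i.e. DF 00:12:06;17.

00:12:06;17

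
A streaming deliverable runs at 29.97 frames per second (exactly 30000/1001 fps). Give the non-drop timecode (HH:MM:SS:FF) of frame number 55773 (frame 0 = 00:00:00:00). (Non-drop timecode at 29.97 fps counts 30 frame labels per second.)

00:30:59:03

55773 ÷ 30 = 1859 full seconds, remainder 3 frames.
1859 s = 0 h 30 min 59 s.
Timecode: 00:30:59:03.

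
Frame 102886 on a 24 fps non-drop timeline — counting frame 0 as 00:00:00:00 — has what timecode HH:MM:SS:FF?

102886 ÷ 24 = 4286 full seconds, remainder 22 frames.
4286 s = 1 h 11 min 26 s.
Timecode: 01:11:26:22.

01:11:26:22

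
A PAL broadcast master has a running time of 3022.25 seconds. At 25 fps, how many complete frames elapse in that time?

75556 frames

Frames = 3022.25 × 25 = 302225/4 ≈ 75556.2500.
Complete frames: 75556.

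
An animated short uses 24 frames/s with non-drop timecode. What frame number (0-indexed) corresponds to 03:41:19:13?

318709

Total seconds to the label: (3 × 3600 + 41 × 60 + 19) = 13279.
Frame index = 13279 × 24 + 13 = 318709.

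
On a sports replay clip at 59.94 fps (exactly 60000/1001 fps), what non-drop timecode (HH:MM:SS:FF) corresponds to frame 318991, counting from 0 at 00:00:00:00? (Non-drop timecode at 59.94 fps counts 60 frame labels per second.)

318991 ÷ 60 = 5316 full seconds, remainder 31 frames.
5316 s = 1 h 28 min 36 s.
Timecode: 01:28:36:31.

01:28:36:31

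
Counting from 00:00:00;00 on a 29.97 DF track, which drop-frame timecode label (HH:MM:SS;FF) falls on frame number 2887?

Each 10-minute DF block holds 10 × 60 × 30 − 9 × 2 = 17982 frames. 2887 ÷ 17982 → 0 full blocks, remainder 2887.
Within the partial block the first minute is 1800 frames and each further minute 1798, so 1 further minute boundary passed. Total skipped labels = 18 × 0 + 2 × 1 = 2.
Non-drop label index = 2887 + 2 = 2889; at 30 labels/s that is 00:01:36:09, i.e. DF 00:01:36;09.

00:01:36;09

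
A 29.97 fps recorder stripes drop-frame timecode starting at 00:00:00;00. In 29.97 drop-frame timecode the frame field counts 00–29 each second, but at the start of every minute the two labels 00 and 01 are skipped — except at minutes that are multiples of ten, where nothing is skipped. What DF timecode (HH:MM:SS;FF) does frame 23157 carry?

00:12:52;19

Ten DF minutes hold 17982 frames, so frame 23157 lies in block 1 (frames 17982–35963) with 5175 frames into that block.
The block's first minute is 1800 frames and the rest 1798 each; 5175 frames reaches minute 2, so 1 × 18 + 2 × 2 = 22 labels have been skipped so far.
Adding those back, label number 23157 + 22 = 23179 at 30 labels/s is 772 s + 19 f = 0 h 12 min 52 s frame 19, i.e. 00:12:52;19.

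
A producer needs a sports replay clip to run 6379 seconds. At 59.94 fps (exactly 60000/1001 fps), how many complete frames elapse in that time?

Frames = 6379 × 60000/1001 = 382740000/1001 ≈ 382357.6424.
Complete frames: 382357.

382357 frames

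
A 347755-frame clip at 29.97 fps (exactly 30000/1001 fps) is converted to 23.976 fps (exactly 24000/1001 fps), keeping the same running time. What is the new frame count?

278204 frames

Target frames = source frames × (target rate / source rate) = 347755 × (24000/1001)/(30000/1001) = 347755 × 4/5 = 278204.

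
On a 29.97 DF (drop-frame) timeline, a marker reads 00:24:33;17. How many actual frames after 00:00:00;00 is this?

Complete 10-minute blocks: 2, each 17982 frames → 35964.
Remaining 4 whole minutes in the current block: 1800 + 3 × 1798 = 7194 frames.
Within the current minute: 33 × 30 + 17 − 2 = 1005 (labels ;00/;01 skipped at this minute). Total = 35964 + 7194 + 1005 = 44163.

44163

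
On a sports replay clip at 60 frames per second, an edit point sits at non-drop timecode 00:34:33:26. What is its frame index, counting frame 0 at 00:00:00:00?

Total seconds to the label: (0 × 3600 + 34 × 60 + 33) = 2073.
Frame index = 2073 × 60 + 26 = 124406.

124406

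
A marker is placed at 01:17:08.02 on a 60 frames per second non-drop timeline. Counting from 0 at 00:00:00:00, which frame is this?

277682

Total seconds to the label: (1 × 3600 + 17 × 60 + 8) = 4628.
Frame index = 4628 × 60 + 2 = 277682.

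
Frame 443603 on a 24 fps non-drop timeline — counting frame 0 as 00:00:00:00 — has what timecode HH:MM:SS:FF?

05:08:03:11

443603 ÷ 24 = 18483 full seconds, remainder 11 frames.
18483 s = 5 h 8 min 3 s.
Timecode: 05:08:03:11.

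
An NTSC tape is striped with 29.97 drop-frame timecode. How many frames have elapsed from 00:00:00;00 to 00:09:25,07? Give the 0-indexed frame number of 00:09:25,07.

As if non-drop at 30 labels/s: (0 × 3600 + 9 × 60 + 25) × 30 + 7 = 16957.
Minute boundaries passed: 9; those not divisible by 10: 9 − 0 = 9; dropped labels = 2 × 9 = 18.
Actual frame index = 16957 − 18 = 16939.

16939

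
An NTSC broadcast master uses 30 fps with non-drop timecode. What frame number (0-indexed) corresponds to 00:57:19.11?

frame 103181

Total seconds to the label: (0 × 3600 + 57 × 60 + 19) = 3439.
Frame index = 3439 × 30 + 11 = 103181.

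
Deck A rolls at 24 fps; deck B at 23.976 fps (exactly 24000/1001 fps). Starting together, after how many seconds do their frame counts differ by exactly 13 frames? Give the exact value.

13013/24 seconds

The gap grows by |24000/1001 − 24| = 24/1001 frames per second.
Time for a 13-frame gap: 13 ÷ (24/1001) = 13013/24 s.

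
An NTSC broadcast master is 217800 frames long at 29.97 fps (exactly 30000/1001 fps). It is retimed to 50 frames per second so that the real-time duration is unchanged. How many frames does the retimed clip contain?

363363 frames

Target frames = source frames × (target rate / source rate) = 217800 × (50)/(30000/1001) = 217800 × 1001/600 = 363363.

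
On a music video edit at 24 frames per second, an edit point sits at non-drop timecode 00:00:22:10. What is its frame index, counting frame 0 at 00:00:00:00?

Total seconds to the label: (0 × 3600 + 0 × 60 + 22) = 22.
Frame index = 22 × 24 + 10 = 538.

538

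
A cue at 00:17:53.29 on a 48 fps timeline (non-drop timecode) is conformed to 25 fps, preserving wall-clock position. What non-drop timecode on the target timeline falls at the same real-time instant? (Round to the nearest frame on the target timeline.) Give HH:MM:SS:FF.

00:17:53:15

Source frame index: (0×3600 + 17×60 + 53) × 48 + 29 = 51533.
Real time: 51533 / (48) = 51533/48 s.
Target frame: (51533/48) × (25) = 1288325/48 ≈ 26840.104 → 26840.
At 25 labels/s: frame 26840 → 00:17:53:15.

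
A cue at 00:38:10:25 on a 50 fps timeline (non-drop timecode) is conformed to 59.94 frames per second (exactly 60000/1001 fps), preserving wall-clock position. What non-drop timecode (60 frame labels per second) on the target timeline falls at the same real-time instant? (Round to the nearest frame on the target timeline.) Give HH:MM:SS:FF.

Source frame index: (0×3600 + 38×60 + 10) × 50 + 25 = 114525.
Real time: 114525 / (50) = 4581/2 s.
Target frame: (4581/2) × (60000/1001) = 137430000/1001 ≈ 137292.707 → 137293.
At 60 labels/s: frame 137293 → 00:38:08:13.

00:38:08:13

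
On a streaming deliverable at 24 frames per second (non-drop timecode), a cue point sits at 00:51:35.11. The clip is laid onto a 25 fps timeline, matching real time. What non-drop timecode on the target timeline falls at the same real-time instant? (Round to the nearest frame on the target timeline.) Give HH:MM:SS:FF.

00:51:35:11

Source frame index: (0×3600 + 51×60 + 35) × 24 + 11 = 74291.
Real time: 74291 / (24) = 74291/24 s.
Target frame: (74291/24) × (25) = 1857275/24 ≈ 77386.458 → 77386.
At 25 labels/s: frame 77386 → 00:51:35:11.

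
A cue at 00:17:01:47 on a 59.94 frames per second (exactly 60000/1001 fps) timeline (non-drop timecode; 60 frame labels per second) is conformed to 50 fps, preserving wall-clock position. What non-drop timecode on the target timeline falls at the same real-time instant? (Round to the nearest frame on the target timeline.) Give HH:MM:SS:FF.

Source frame index: (0×3600 + 17×60 + 1) × 60 + 47 = 61307.
Real time: 61307 / (60000/1001) = 61368307/60000 s.
Target frame: (61368307/60000) × (50) = 61368307/1200 ≈ 51140.256 → 51140.
At 50 labels/s: frame 51140 → 00:17:02:40.

00:17:02:40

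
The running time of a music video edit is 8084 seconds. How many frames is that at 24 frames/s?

Frames = 8084 × 24 = 194016.

194016 frames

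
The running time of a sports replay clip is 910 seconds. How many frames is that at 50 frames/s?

45500 frames

Frames = 910 × 50 = 45500.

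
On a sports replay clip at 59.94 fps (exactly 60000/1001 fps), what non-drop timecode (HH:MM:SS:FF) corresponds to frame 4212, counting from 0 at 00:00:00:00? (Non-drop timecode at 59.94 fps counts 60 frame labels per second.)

00:01:10:12

4212 ÷ 60 = 70 full seconds, remainder 12 frames.
70 s = 0 h 1 min 10 s.
Timecode: 00:01:10:12.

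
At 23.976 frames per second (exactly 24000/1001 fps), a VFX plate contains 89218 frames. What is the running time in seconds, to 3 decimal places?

3721.134 seconds

Running time = 89218 × 1001/24000 = 44653609/12000 s ≈ 3721.134 s.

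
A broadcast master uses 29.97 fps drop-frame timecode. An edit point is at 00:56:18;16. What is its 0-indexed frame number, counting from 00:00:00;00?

101254

Complete 10-minute blocks: 5, each 17982 frames → 89910.
Remaining 6 whole minutes in the current block: 1800 + 5 × 1798 = 10790 frames.
Within the current minute: 18 × 30 + 16 − 2 = 554 (labels ;00/;01 skipped at this minute). Total = 89910 + 10790 + 554 = 101254.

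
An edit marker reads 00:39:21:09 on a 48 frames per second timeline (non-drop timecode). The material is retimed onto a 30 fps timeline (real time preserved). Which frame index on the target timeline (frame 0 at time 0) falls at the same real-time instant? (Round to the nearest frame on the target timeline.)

Source frame index: (0×3600 + 39×60 + 21) × 48 + 9 = 113337.
Real time: 113337 / (48) = 37779/16 s.
Target frame: (37779/16) × (30) = 566685/8 ≈ 70835.625 → 70836.

frame 70836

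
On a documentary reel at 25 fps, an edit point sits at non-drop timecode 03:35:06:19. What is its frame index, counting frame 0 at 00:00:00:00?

Total seconds to the label: (3 × 3600 + 35 × 60 + 6) = 12906.
Frame index = 12906 × 25 + 19 = 322669.

322669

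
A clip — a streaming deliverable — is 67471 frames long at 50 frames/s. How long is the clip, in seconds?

1349.42 seconds

Running time = 67471 / (50) = 1349.42 s.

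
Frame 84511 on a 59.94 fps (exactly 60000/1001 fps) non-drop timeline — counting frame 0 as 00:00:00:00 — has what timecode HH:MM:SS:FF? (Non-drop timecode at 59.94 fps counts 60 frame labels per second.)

00:23:28:31

84511 ÷ 60 = 1408 full seconds, remainder 31 frames.
1408 s = 0 h 23 min 28 s.
Timecode: 00:23:28:31.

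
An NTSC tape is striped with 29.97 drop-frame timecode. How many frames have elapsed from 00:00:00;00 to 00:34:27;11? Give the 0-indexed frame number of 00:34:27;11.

As if non-drop at 30 labels/s: (0 × 3600 + 34 × 60 + 27) × 30 + 11 = 62021.
Minute boundaries passed: 34; those not divisible by 10: 34 − 3 = 31; dropped labels = 2 × 31 = 62.
Actual frame index = 62021 − 62 = 61959.

61959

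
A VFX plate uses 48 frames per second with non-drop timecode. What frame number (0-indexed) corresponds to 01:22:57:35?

Total seconds to the label: (1 × 3600 + 22 × 60 + 57) = 4977.
Frame index = 4977 × 48 + 35 = 238931.

frame 238931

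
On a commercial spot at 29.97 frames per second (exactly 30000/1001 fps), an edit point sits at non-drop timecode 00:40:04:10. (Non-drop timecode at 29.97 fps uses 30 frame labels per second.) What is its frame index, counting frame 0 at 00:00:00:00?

72130

Total seconds to the label: (0 × 3600 + 40 × 60 + 4) = 2404.
Frame index = 2404 × 30 + 10 = 72130.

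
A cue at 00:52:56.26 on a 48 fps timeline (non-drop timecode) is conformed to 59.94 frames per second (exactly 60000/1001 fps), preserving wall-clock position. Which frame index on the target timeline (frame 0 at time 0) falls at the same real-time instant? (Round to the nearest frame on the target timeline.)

frame 190402

Source frame index: (0×3600 + 52×60 + 56) × 48 + 26 = 152474.
Real time: 152474 / (48) = 76237/24 s.
Target frame: (76237/24) × (60000/1001) = 27227500/143 ≈ 190402.098 → 190402.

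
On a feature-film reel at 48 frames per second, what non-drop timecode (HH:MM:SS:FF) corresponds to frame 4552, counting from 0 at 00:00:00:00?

00:01:34:40

4552 ÷ 48 = 94 full seconds, remainder 40 frames.
94 s = 0 h 1 min 34 s.
Timecode: 00:01:34:40.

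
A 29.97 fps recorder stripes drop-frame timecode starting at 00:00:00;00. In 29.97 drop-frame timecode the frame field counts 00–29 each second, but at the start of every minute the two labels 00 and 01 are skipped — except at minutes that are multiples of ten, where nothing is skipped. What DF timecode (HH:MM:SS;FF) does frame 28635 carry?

00:15:55;13

Ten DF minutes hold 17982 frames, so frame 28635 lies in block 1 (frames 17982–35963) with 10653 frames into that block.
The block's first minute is 1800 frames and the rest 1798 each; 10653 frames reaches minute 5, so 1 × 18 + 5 × 2 = 28 labels have been skipped so far.
Adding those back, label number 28635 + 28 = 28663 at 30 labels/s is 955 s + 13 f = 0 h 15 min 55 s frame 13, i.e. 00:15:55;13.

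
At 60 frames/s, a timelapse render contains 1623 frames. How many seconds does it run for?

Running time = 1623 / (60) = 27.05 s.

27.05 seconds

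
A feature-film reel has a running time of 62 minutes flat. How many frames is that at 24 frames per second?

89280 frames

62 min = 3720 s.
Frames = 3720 × 24 = 89280.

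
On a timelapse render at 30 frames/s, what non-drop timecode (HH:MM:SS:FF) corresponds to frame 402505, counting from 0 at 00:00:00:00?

402505 ÷ 30 = 13416 full seconds, remainder 25 frames.
13416 s = 3 h 43 min 36 s.
Timecode: 03:43:36:25.

03:43:36:25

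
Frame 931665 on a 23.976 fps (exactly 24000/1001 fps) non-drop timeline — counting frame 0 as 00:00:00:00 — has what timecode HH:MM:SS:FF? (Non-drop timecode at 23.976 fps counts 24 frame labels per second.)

931665 ÷ 24 = 38819 full seconds, remainder 9 frames.
38819 s = 10 h 46 min 59 s.
Timecode: 10:46:59:09.

10:46:59:09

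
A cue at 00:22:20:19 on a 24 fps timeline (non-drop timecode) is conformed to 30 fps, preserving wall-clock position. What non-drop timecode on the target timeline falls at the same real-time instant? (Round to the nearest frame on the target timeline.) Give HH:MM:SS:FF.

00:22:20:24

Source frame index: (0×3600 + 22×60 + 20) × 24 + 19 = 32179.
Real time: 32179 / (24) = 32179/24 s.
Target frame: (32179/24) × (30) = 160895/4 ≈ 40223.750 → 40224.
At 30 labels/s: frame 40224 → 00:22:20:24.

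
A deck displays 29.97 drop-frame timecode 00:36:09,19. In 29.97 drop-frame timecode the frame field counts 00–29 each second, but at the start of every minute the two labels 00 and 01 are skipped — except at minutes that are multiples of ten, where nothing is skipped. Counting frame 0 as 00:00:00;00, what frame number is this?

Complete 10-minute blocks: 3, each 17982 frames → 53946.
Remaining 6 whole minutes in the current block: 1800 + 5 × 1798 = 10790 frames.
Within the current minute: 9 × 30 + 19 − 2 = 287 (labels ;00/;01 skipped at this minute). Total = 53946 + 10790 + 287 = 65023.

65023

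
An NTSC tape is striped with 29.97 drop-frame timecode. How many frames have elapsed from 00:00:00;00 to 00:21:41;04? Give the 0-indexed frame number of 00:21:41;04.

38996

Complete 10-minute blocks: 2, each 17982 frames → 35964.
Remaining 1 whole minute in the current block: 1800 + 0 × 1798 = 1800 frames.
Within the current minute: 41 × 30 + 4 − 2 = 1232 (labels ;00/;01 skipped at this minute). Total = 35964 + 1800 + 1232 = 38996.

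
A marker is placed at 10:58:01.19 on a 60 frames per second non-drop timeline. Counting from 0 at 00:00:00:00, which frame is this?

frame 2368879

Total seconds to the label: (10 × 3600 + 58 × 60 + 1) = 39481.
Frame index = 39481 × 60 + 19 = 2368879.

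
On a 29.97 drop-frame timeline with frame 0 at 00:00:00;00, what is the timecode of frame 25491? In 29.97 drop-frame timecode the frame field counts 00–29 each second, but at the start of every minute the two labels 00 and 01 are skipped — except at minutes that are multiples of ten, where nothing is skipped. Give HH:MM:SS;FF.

Each 10-minute DF block holds 10 × 60 × 30 − 9 × 2 = 17982 frames. 25491 ÷ 17982 → 1 full block, remainder 7509.
Within the partial block the first minute is 1800 frames and each further minute 1798, so 4 further minute boundaries passed. Total skipped labels = 18 × 1 + 2 × 4 = 26.
Non-drop label index = 25491 + 26 = 25517; at 30 labels/s that is 00:14:10:17, i.e. DF 00:14:10;17.

00:14:10;17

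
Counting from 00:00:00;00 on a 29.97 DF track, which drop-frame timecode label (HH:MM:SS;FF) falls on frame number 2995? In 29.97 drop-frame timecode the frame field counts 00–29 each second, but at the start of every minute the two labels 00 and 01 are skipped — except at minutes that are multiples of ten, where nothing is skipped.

00:01:39;27

Ten DF minutes hold 17982 frames, so frame 2995 lies in block 0 (frames 0–17981) with 2995 frames into that block.
The block's first minute is 1800 frames and the rest 1798 each; 2995 frames reaches minute 1, so 0 × 18 + 1 × 2 = 2 labels have been skipped so far.
Adding those back, label number 2995 + 2 = 2997 at 30 labels/s is 99 s + 27 f = 0 h 1 min 39 s frame 27, i.e. 00:01:39;27.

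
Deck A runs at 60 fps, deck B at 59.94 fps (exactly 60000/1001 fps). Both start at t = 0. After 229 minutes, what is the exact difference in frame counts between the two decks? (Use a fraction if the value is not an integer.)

229 min = 13740 s.
A emits 60 × 13740 = 824400 frames; B emits 60000/1001 × 13740 = 824400000/1001.
Difference = 824400/1001 frames (≈ 823.5764); B is behind A.

824400/1001 frames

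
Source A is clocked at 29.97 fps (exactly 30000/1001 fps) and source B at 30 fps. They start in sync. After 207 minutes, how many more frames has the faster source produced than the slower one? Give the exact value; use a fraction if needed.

207 min = 12420 s.
A emits 30000/1001 × 12420 = 372600000/1001 frames; B emits 30 × 12420 = 372600.
Difference = 372600/1001 frames (≈ 372.2278); B is ahead of A.

372600/1001 frames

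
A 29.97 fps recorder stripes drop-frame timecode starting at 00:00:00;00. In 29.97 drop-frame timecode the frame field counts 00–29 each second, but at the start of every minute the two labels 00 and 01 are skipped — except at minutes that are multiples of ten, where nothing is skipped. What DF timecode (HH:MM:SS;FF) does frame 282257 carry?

Each 10-minute DF block holds 10 × 60 × 30 − 9 × 2 = 17982 frames. 282257 ÷ 17982 → 15 full blocks, remainder 12527.
Within the partial block the first minute is 1800 frames and each further minute 1798, so 6 further minute boundaries passed. Total skipped labels = 18 × 15 + 2 × 6 = 282.
Non-drop label index = 282257 + 282 = 282539; at 30 labels/s that is 02:36:57:29, i.e. DF 02:36:57;29.

02:36:57;29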